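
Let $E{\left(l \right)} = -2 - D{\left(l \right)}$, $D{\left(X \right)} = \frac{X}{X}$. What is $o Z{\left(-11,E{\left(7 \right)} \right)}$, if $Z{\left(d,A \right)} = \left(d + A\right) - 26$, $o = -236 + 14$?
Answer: $8880$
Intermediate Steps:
$o = -222$
$D{\left(X \right)} = 1$
$E{\left(l \right)} = -3$ ($E{\left(l \right)} = -2 - 1 = -3$)
$Z{\left(d,A \right)} = -26 + A + d$ ($Z{\left(d,A \right)} = \left(A + d\right) - 26 = -26 + A + d$)
$o Z{\left(-11,E{\left(7 \right)} \right)} = - 222 \left(-26 - 3 - 11\right) = \left(-222\right) \left(-40\right) = 8880$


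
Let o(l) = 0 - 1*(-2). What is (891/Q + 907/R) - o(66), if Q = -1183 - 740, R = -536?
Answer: -1427731/343576 ≈ -4.1555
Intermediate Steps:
o(l) = 2 (o(l) = 0 + 2 = 2)
Q = -1923
(891/Q + 907/R) - o(66) = (891/(-1923) + 907/(-536)) - 1*2 = (891*(-1/1923) + 907*(-1/536)) - 2 = (-297/641 - 907/536) - 2 = -740579/343576 - 2 = -1427731/343576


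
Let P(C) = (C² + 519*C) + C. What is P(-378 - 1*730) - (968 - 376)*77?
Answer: 605920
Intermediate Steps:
P(C) = C² + 520*C
P(-378 - 1*730) - (968 - 376)*77 = (-378 - 1*730)*(520 + (-378 - 1*730)) - (968 - 376)*77 = (-378 - 730)*(520 + (-378 - 730)) - 592*77 = -1108*(520 - 1108) - 1*45584 = -1108*(-588) - 45584 = 651504 - 45584 = 605920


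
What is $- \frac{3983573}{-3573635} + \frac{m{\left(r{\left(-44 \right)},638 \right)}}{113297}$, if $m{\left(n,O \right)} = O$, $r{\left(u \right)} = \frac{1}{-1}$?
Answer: $\frac{453606849311}{404882124595} \approx 1.1203$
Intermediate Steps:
$r{\left(u \right)} = -1$
$- \frac{3983573}{-3573635} + \frac{m{\left(r{\left(-44 \right)},638 \right)}}{113297} = - \frac{3983573}{-3573635} + \frac{638}{113297} = \left(-3983573\right) \left(- \frac{1}{3573635}\right) + 638 \cdot \frac{1}{113297} = \frac{3983573}{3573635} + \frac{638}{113297} = \frac{453606849311}{404882124595}$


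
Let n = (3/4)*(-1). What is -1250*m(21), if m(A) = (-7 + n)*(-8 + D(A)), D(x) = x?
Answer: 251875/2 ≈ 1.2594e+5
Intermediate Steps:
n = -¾ (n = (3*(¼))*(-1) = (¾)*(-1) = -¾ ≈ -0.75000)
m(A) = 62 - 31*A/4 (m(A) = (-7 - ¾)*(-8 + A) = -31*(-8 + A)/4 = 62 - 31*A/4)
-1250*m(21) = -1250*(62 - 31/4*21) = -1250*(62 - 651/4) = -1250*(-403/4) = 251875/2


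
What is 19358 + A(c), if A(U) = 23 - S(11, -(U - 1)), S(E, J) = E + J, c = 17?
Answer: 19386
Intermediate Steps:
A(U) = 11 + U (A(U) = 23 - (11 - (U - 1)) = 23 - (11 - (-1 + U)) = 23 - (11 + (1 - U)) = 23 - (12 - U) = 23 + (-12 + U) = 11 + U)
19358 + A(c) = 19358 + (11 + 17) = 19358 + 28 = 19386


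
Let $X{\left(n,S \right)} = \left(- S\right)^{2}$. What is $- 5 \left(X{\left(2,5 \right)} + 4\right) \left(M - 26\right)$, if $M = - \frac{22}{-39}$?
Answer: $\frac{143840}{39} \approx 3688.2$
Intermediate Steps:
$M = \frac{22}{39}$ ($M = \left(-22\right) \left(- \frac{1}{39}\right) = \frac{22}{39} \approx 0.5641$)
$X{\left(n,S \right)} = S^{2}$
$- 5 \left(X{\left(2,5 \right)} + 4\right) \left(M - 26\right) = - 5 \left(5^{2} + 4\right) \left(\frac{22}{39} - 26\right) = - 5 \left(25 + 4\right) \left(- \frac{992}{39}\right) = \left(-5\right) 29 \left(- \frac{992}{39}\right) = \left(-145\right) \left(- \frac{992}{39}\right) = \frac{143840}{39}$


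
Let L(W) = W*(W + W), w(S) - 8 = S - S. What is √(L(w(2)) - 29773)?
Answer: 77*I*√5 ≈ 172.18*I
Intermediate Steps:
w(S) = 8 (w(S) = 8 + (S - S) = 8 + 0 = 8)
L(W) = 2*W² (L(W) = W*(2*W) = 2*W²)
√(L(w(2)) - 29773) = √(2*8² - 29773) = √(2*64 - 29773) = √(128 - 29773) = √(-29645) = 77*I*√5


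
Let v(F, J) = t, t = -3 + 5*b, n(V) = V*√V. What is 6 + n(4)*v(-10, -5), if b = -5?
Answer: -218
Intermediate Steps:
n(V) = V^(3/2)
t = -28 (t = -3 + 5*(-5) = -3 - 25 = -28)
v(F, J) = -28
6 + n(4)*v(-10, -5) = 6 + 4^(3/2)*(-28) = 6 + 8*(-28) = 6 - 224 = -218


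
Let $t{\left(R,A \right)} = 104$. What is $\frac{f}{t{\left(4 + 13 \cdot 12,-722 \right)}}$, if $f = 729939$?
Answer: $\frac{729939}{104} \approx 7018.6$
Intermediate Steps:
$\frac{f}{t{\left(4 + 13 \cdot 12,-722 \right)}} = \frac{729939}{104}$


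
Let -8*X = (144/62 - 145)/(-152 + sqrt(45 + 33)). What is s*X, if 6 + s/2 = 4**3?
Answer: -168074/12307 - 4423*sqrt(78)/49228 ≈ -14.450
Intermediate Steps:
X = 4423/(248*(-152 + sqrt(78))) (X = -(144/62 - 145)/(8*(-152 + sqrt(45 + 33))) = -(144*(1/62) - 145)/(8*(-152 + sqrt(78))) = -(72/31 - 145)/(8*(-152 + sqrt(78))) = -(-4423)/(248*(-152 + sqrt(78))) = 4423/(248*(-152 + sqrt(78))) ≈ -0.12457)
s = 116 (s = -12 + 2*4**3 = -12 + 2*64 = -12 + 128 = 116)
s*X = 116*(-84037/713806 - 4423*sqrt(78)/5710448) = -168074/12307 - 4423*sqrt(78)/49228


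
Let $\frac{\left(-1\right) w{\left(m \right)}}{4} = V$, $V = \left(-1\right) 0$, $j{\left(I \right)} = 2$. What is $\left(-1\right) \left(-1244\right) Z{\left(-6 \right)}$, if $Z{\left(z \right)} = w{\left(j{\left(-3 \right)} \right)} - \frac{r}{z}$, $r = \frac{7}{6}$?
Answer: $\frac{2177}{9} \approx 241.89$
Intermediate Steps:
$r = \frac{7}{6}$ ($r = 7 \cdot \frac{1}{6} = \frac{7}{6} \approx 1.1667$)
$V = 0$
$w{\left(m \right)} = 0$ ($w{\left(m \right)} = \left(-4\right) 0 = 0$)
$Z{\left(z \right)} = - \frac{7}{6 z}$ ($Z{\left(z \right)} = 0 - \frac{7}{6 z} = - \frac{7}{6 z}$)
$\left(-1\right) \left(-1244\right) Z{\left(-6 \right)} = \left(-1\right) \left(-1244\right) \left(- \frac{7}{6 \left(-6\right)}\right) = 1244 \left(\left(- \frac{7}{6}\right) \left(- \frac{1}{6}\right)\right) = 1244 \cdot \frac{7}{36} = \frac{2177}{9}$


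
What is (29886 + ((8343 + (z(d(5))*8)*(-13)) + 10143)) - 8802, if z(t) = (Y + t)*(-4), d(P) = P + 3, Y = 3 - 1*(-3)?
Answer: 45394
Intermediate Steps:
Y = 6 (Y = 3 + 3 = 6)
d(P) = 3 + P
z(t) = -24 - 4*t (z(t) = (6 + t)*(-4) = -24 - 4*t)
(29886 + ((8343 + (z(d(5))*8)*(-13)) + 10143)) - 8802 = (29886 + ((8343 + ((-24 - 4*(3 + 5))*8)*(-13)) + 10143)) - 8802 = (29886 + ((8343 + ((-24 - 4*8)*8)*(-13)) + 10143)) - 8802 = (29886 + ((8343 + ((-24 - 32)*8)*(-13)) + 10143)) - 8802 = (29886 + ((8343 - 56*8*(-13)) + 10143)) - 8802 = (29886 + ((8343 - 448*(-13)) + 10143)) - 8802 = (29886 + ((8343 + 5824) + 10143)) - 8802 = (29886 + (14167 + 10143)) - 8802 = (29886 + 24310) - 8802 = 54196 - 8802 = 45394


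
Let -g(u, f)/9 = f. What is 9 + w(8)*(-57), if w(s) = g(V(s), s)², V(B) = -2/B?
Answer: -295479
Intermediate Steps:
g(u, f) = -9*f
w(s) = 81*s² (w(s) = (-9*s)² = 81*s²)
9 + w(8)*(-57) = 9 + (81*8²)*(-57) = 9 + (81*64)*(-57) = 9 + 5184*(-57) = 9 - 295488 = -295479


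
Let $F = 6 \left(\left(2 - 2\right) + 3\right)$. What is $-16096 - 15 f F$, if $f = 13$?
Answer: $-19606$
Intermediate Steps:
$F = 18$ ($F = 6 \left(\left(2 - 2\right) + 3\right) = 6 \left(0 + 3\right) = 6 \cdot 3 = 18$)
$-16096 - 15 f F = -16096 - 15 \cdot 13 \cdot 18 = -16096 - 195 \cdot 18 = -16096 - 3510 = -19606$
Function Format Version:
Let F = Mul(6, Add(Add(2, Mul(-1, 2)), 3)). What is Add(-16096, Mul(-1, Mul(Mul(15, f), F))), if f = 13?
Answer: -19606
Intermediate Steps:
F = 18 (F = Mul(6, Add(Add(2, -2), 3)) = Mul(6, Add(0, 3)) = Mul(6, 3) = 18)
Add(-16096, Mul(-1, Mul(Mul(15, f), F))) = Add(-16096, Mul(-1, Mul(Mul(15, 13), 18))) = Add(-16096, Mul(-1, Mul(195, 18))) = Add(-16096, Mul(-1, 3510)) = Add(-16096, -3510) = -19606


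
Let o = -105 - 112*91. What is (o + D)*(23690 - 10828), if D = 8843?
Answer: -18701348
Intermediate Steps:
o = -10297 (o = -105 - 10192 = -10297)
(o + D)*(23690 - 10828) = (-10297 + 8843)*(23690 - 10828) = -1454*12862 = -18701348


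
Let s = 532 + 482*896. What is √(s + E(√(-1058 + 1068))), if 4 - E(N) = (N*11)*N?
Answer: √432298 ≈ 657.49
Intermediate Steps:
E(N) = 4 - 11*N² (E(N) = 4 - N*11*N = 4 - 11*N*N = 4 - 11*N²)
s = 432404 (s = 532 + 431872 = 432404)
√(s + E(√(-1058 + 1068))) = √(432404 + (4 - 11*(√(-1058 + 1068))²)) = √(432404 + (4 - 11*(√10)²)) = √(432404 + (4 - 11*10)) = √(432404 + (4 - 110)) = √(432404 - 106) = √432298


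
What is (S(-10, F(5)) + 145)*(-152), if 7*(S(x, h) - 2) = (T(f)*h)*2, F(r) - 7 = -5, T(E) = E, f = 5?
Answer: -159448/7 ≈ -22778.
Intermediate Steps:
F(r) = 2 (F(r) = 7 - 5 = 2)
S(x, h) = 2 + 10*h/7 (S(x, h) = 2 + ((5*h)*2)/7 = 2 + (10*h)/7 = 2 + 10*h/7)
(S(-10, F(5)) + 145)*(-152) = ((2 + (10/7)*2) + 145)*(-152) = ((2 + 20/7) + 145)*(-152) = (34/7 + 145)*(-152) = (1049/7)*(-152) = -159448/7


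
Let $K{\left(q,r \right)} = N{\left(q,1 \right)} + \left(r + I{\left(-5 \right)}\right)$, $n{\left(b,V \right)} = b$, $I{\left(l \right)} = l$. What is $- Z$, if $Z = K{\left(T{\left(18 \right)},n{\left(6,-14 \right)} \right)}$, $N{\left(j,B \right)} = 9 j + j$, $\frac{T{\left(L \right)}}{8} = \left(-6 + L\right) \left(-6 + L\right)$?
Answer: $-11521$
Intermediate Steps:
$T{\left(L \right)} = 8 \left(-6 + L\right)^{2}$ ($T{\left(L \right)} = 8 \left(-6 + L\right) \left(-6 + L\right) = 8 \left(-6 + L\right)^{2}$)
$N{\left(j,B \right)} = 10 j$
$K{\left(q,r \right)} = -5 + r + 10 q$ ($K{\left(q,r \right)} = 10 q + \left(r - 5\right) = 10 q + \left(-5 + r\right) = -5 + r + 10 q$)
$Z = 11521$ ($Z = -5 + 6 + 10 \cdot 8 \left(-6 + 18\right)^{2} = -5 + 6 + 10 \cdot 8 \cdot 12^{2} = -5 + 6 + 10 \cdot 8 \cdot 144 = -5 + 6 + 10 \cdot 1152 = -5 + 6 + 11520 = 11521$)
$- Z = \left(-1\right) 11521 = -11521$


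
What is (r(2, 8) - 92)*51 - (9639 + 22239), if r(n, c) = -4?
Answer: -36774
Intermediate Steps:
(r(2, 8) - 92)*51 - (9639 + 22239) = (-4 - 92)*51 - (9639 + 22239) = -96*51 - 1*31878 = -4896 - 31878 = -36774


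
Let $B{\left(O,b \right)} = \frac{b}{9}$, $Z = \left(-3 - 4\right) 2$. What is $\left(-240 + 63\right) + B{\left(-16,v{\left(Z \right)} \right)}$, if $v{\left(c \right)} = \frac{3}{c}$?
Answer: $- \frac{7435}{42} \approx -177.02$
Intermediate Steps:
$Z = -14$ ($Z = \left(-7\right) 2 = -14$)
$B{\left(O,b \right)} = \frac{b}{9}$ ($B{\left(O,b \right)} = b \frac{1}{9} = \frac{b}{9}$)
$\left(-240 + 63\right) + B{\left(-16,v{\left(Z \right)} \right)} = \left(-240 + 63\right) + \frac{3 \frac{1}{-14}}{9} = -177 + \frac{3 \left(- \frac{1}{14}\right)}{9} = -177 + \frac{1}{9} \left(- \frac{3}{14}\right) = -177 - \frac{1}{42} = - \frac{7435}{42}$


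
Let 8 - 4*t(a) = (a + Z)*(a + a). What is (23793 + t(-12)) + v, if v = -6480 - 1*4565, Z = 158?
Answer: 13626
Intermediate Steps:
v = -11045 (v = -6480 - 4565 = -11045)
t(a) = 2 - a*(158 + a)/2 (t(a) = 2 - (a + 158)*(a + a)/4 = 2 - (158 + a)*2*a/4 = 2 - a*(158 + a)/2)
(23793 + t(-12)) + v = (23793 + (2 - 79*(-12) - ½*(-12)²)) - 11045 = (23793 + (2 + 948 - ½*144)) - 11045 = (23793 + (2 + 948 - 72)) - 11045 = (23793 + 878) - 11045 = 24671 - 11045 = 13626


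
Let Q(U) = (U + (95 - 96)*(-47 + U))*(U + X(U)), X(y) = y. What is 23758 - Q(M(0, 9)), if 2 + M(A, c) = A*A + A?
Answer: 23946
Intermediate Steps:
M(A, c) = -2 + A + A² (M(A, c) = -2 + (A*A + A) = -2 + (A² + A) = -2 + (A + A²) = -2 + A + A²)
Q(U) = 94*U (Q(U) = (U + (95 - 96)*(-47 + U))*(U + U) = (U - (-47 + U))*(2*U) = (U + (47 - U))*(2*U) = 47*(2*U) = 94*U)
23758 - Q(M(0, 9)) = 23758 - 94*(-2 + 0 + 0²) = 23758 - 94*(-2 + 0 + 0) = 23758 - 94*(-2) = 23758 - 1*(-188) = 23758 + 188 = 23946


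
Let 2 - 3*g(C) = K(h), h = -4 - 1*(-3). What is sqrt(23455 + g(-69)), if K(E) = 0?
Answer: sqrt(211101)/3 ≈ 153.15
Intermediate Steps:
h = -1 (h = -4 + 3 = -1)
g(C) = 2/3 (g(C) = 2/3 - 1/3*0 = 2/3 + 0 = 2/3)
sqrt(23455 + g(-69)) = sqrt(23455 + 2/3) = sqrt(70367/3) = sqrt(211101)/3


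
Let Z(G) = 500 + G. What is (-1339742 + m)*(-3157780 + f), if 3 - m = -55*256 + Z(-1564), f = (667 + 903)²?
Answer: 917785383600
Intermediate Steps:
f = 2464900 (f = 1570² = 2464900)
m = 15147 (m = 3 - (-55*256 + (500 - 1564)) = 3 - (-14080 - 1064) = 3 - 1*(-15144) = 3 + 15144 = 15147)
(-1339742 + m)*(-3157780 + f) = (-1339742 + 15147)*(-3157780 + 2464900) = -1324595*(-692880) = 917785383600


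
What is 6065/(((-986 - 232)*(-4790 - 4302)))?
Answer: 6065/11074056 ≈ 0.00054768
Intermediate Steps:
6065/(((-986 - 232)*(-4790 - 4302))) = 6065/((-1218*(-9092))) = 6065/11074056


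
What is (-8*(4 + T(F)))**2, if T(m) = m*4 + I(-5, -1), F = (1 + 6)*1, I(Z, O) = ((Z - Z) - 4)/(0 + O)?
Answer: 82944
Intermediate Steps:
I(Z, O) = -4/O (I(Z, O) = (0 - 4)/O = -4/O)
F = 7 (F = 7*1 = 7)
T(m) = 4 + 4*m (T(m) = m*4 - 4/(-1) = 4*m - 4*(-1) = 4*m + 4 = 4 + 4*m)
(-8*(4 + T(F)))**2 = (-8*(4 + (4 + 4*7)))**2 = (-8*(4 + (4 + 28)))**2 = (-8*(4 + 32))**2 = (-8*36)**2 = (-288)**2 = 82944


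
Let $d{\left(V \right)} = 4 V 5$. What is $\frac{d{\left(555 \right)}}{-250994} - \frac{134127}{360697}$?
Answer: $- \frac{18834404469}{45266391409} \approx -0.41608$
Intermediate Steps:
$d{\left(V \right)} = 20 V$
$\frac{d{\left(555 \right)}}{-250994} - \frac{134127}{360697} = \frac{20 \cdot 555}{-250994} - \frac{134127}{360697} = 11100 \left(- \frac{1}{250994}\right) - \frac{134127}{360697} = - \frac{5550}{125497} - \frac{134127}{360697} = - \frac{18834404469}{45266391409}$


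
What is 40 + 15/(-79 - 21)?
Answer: 797/20 ≈ 39.850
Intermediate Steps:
40 + 15/(-79 - 21) = 40 + 15/(-100) = 40 - 1/100*15 = 40 - 3/20 = 797/20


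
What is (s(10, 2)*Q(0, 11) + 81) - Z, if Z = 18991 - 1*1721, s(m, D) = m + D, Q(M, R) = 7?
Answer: -17105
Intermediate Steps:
s(m, D) = D + m
Z = 17270 (Z = 18991 - 1721 = 17270)
(s(10, 2)*Q(0, 11) + 81) - Z = ((2 + 10)*7 + 81) - 1*17270 = (12*7 + 81) - 17270 = (84 + 81) - 17270 = 165 - 17270 = -17105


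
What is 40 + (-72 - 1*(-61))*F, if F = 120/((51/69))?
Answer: -29680/17 ≈ -1745.9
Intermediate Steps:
F = 2760/17 (F = 120/((51*(1/69))) = 120/(17/23) = 120*(23/17) = 2760/17 ≈ 162.35)
40 + (-72 - 1*(-61))*F = 40 + (-72 - 1*(-61))*(2760/17) = 40 + (-72 + 61)*(2760/17) = 40 - 11*2760/17 = 40 - 30360/17 = -29680/17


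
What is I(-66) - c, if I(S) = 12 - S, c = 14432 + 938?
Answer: -15292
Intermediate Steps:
c = 15370
I(-66) - c = (12 - 1*(-66)) - 1*15370 = (12 + 66) - 15370 = 78 - 15370 = -15292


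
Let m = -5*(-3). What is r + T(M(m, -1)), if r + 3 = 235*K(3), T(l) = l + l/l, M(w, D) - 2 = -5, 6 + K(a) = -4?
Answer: -2355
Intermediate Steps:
m = 15
K(a) = -10 (K(a) = -6 - 4 = -10)
M(w, D) = -3 (M(w, D) = 2 - 5 = -3)
T(l) = 1 + l (T(l) = l + 1 = 1 + l)
r = -2353 (r = -3 + 235*(-10) = -3 - 2350 = -2353)
r + T(M(m, -1)) = -2353 + (1 - 3) = -2353 - 2 = -2355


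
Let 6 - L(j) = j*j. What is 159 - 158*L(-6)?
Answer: 4899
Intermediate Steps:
L(j) = 6 - j**2 (L(j) = 6 - j*j = 6 - j**2)
159 - 158*L(-6) = 159 - 158*(6 - 1*(-6)**2) = 159 - 158*(6 - 1*36) = 159 - 158*(6 - 36) = 159 - 158*(-30) = 159 + 4740 = 4899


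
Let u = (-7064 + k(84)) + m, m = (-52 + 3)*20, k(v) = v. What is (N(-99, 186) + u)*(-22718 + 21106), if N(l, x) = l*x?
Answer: 42514888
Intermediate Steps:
m = -980 (m = -49*20 = -980)
u = -7960 (u = (-7064 + 84) - 980 = -6980 - 980 = -7960)
(N(-99, 186) + u)*(-22718 + 21106) = (-99*186 - 7960)*(-22718 + 21106) = (-18414 - 7960)*(-1612) = -26374*(-1612) = 42514888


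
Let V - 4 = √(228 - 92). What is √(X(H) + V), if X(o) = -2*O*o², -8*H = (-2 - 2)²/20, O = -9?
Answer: √(418 + 200*√34)/10 ≈ 3.9802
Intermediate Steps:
H = -⅒ (H = -(-2 - 2)²/(8*20) = -(-4)²/(8*20) = -2/20 = -⅛*⅘ = -⅒ ≈ -0.10000)
X(o) = 18*o² (X(o) = -(-18)*o² = 18*o²)
V = 4 + 2*√34 (V = 4 + √(228 - 92) = 4 + √136 = 4 + 2*√34 ≈ 15.662)
√(X(H) + V) = √(18*(-⅒)² + (4 + 2*√34)) = √(18*(1/100) + (4 + 2*√34)) = √(9/50 + (4 + 2*√34)) = √(209/50 + 2*√34)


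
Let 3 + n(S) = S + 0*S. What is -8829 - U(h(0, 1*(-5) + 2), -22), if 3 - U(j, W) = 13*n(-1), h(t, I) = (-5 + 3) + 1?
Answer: -8884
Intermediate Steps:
n(S) = -3 + S (n(S) = -3 + (S + 0*S) = -3 + (S + 0) = -3 + S)
h(t, I) = -1 (h(t, I) = -2 + 1 = -1)
U(j, W) = 55 (U(j, W) = 3 - 13*(-3 - 1) = 3 - 13*(-4) = 3 - 1*(-52) = 3 + 52 = 55)
-8829 - U(h(0, 1*(-5) + 2), -22) = -8829 - 1*55 = -8829 - 55 = -8884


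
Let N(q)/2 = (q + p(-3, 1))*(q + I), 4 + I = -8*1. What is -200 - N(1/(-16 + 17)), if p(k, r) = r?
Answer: -156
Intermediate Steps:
I = -12 (I = -4 - 8*1 = -4 - 8 = -12)
N(q) = 2*(1 + q)*(-12 + q) (N(q) = 2*((q + 1)*(q - 12)) = 2*((1 + q)*(-12 + q)) = 2*(1 + q)*(-12 + q))
-200 - N(1/(-16 + 17)) = -200 - (-24 - 22/(-16 + 17) + 2*(1/(-16 + 17))**2) = -200 - (-24 - 22/1 + 2*(1/1)**2) = -200 - (-24 - 22*1 + 2*1**2) = -200 - (-24 - 22 + 2*1) = -200 - (-24 - 22 + 2) = -200 - 1*(-44) = -200 + 44 = -156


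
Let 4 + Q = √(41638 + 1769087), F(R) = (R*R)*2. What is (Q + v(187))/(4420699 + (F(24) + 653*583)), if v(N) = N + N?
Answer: 37/480255 + √72429/960510 ≈ 0.00035723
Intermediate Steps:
F(R) = 2*R² (F(R) = R²*2 = 2*R²)
v(N) = 2*N
Q = -4 + 5*√72429 (Q = -4 + √(41638 + 1769087) = -4 + √1810725 = -4 + 5*√72429 ≈ 1341.6)
(Q + v(187))/(4420699 + (F(24) + 653*583)) = ((-4 + 5*√72429) + 2*187)/(4420699 + (2*24² + 653*583)) = ((-4 + 5*√72429) + 374)/(4420699 + (2*576 + 380699)) = (370 + 5*√72429)/(4420699 + (1152 + 380699)) = (370 + 5*√72429)/(4420699 + 381851) = (370 + 5*√72429)/4802550 = (370 + 5*√72429)*(1/4802550) = 37/480255 + √72429/960510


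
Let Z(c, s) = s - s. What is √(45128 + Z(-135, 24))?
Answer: 2*√11282 ≈ 212.43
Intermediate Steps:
Z(c, s) = 0
√(45128 + Z(-135, 24)) = √(45128 + 0) = √45128 = 2*√11282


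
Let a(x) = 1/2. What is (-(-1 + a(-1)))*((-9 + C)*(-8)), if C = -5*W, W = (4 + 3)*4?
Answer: 596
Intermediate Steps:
W = 28 (W = 7*4 = 28)
C = -140 (C = -5*28 = -140)
a(x) = ½ (a(x) = 1*(½) = ½)
(-(-1 + a(-1)))*((-9 + C)*(-8)) = (-(-1 + ½))*((-9 - 140)*(-8)) = (-1*(-½))*(-149*(-8)) = (½)*1192 = 596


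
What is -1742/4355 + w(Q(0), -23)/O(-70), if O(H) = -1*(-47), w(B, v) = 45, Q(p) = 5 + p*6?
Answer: 131/235 ≈ 0.55745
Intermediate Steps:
Q(p) = 5 + 6*p
O(H) = 47
-1742/4355 + w(Q(0), -23)/O(-70) = -1742/4355 + 45/47 = -1742*1/4355 + 45*(1/47) = -⅖ + 45/47 = 131/235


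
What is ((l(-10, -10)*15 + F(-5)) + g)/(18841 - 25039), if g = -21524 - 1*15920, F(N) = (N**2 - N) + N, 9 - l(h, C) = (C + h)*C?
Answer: 6714/1033 ≈ 6.4995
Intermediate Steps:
l(h, C) = 9 - C*(C + h) (l(h, C) = 9 - (C + h)*C = 9 - C*(C + h))
F(N) = N**2
g = -37444 (g = -21524 - 15920 = -37444)
((l(-10, -10)*15 + F(-5)) + g)/(18841 - 25039) = (((9 - 1*(-10)**2 - 1*(-10)*(-10))*15 + (-5)**2) - 37444)/(18841 - 25039) = (((9 - 1*100 - 100)*15 + 25) - 37444)/(-6198) = (((9 - 100 - 100)*15 + 25) - 37444)*(-1/6198) = ((-191*15 + 25) - 37444)*(-1/6198) = ((-2865 + 25) - 37444)*(-1/6198) = (-2840 - 37444)*(-1/6198) = -40284*(-1/6198) = 6714/1033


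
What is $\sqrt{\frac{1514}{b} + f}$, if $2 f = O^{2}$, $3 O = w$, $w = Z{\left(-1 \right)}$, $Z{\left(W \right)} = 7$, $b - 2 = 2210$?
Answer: $\frac{\sqrt{9376115}}{1659} \approx 1.8457$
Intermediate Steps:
$b = 2212$ ($b = 2 + 2210 = 2212$)
$w = 7$
$O = \frac{7}{3}$ ($O = \frac{1}{3} \cdot 7 = \frac{7}{3} \approx 2.3333$)
$f = \frac{49}{18}$ ($f = \frac{\left(\frac{7}{3}\right)^{2}}{2} = \frac{1}{2} \cdot \frac{49}{9} = \frac{49}{18} \approx 2.7222$)
$\sqrt{\frac{1514}{b} + f} = \sqrt{\frac{1514}{2212} + \frac{49}{18}} = \sqrt{1514 \cdot \frac{1}{2212} + \frac{49}{18}} = \sqrt{\frac{757}{1106} + \frac{49}{18}} = \sqrt{\frac{16955}{4977}} = \frac{\sqrt{9376115}}{1659}$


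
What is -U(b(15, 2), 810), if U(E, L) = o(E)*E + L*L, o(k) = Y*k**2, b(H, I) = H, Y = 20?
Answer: -723600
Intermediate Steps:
o(k) = 20*k**2
U(E, L) = L**2 + 20*E**3 (U(E, L) = (20*E**2)*E + L*L = 20*E**3 + L**2 = L**2 + 20*E**3)
-U(b(15, 2), 810) = -(810**2 + 20*15**3) = -(656100 + 20*3375) = -(656100 + 67500) = -1*723600 = -723600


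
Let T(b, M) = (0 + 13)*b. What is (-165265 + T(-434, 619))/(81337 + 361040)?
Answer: -56969/147459 ≈ -0.38634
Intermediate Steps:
T(b, M) = 13*b
(-165265 + T(-434, 619))/(81337 + 361040) = (-165265 + 13*(-434))/(81337 + 361040) = (-165265 - 5642)/442377 = -170907*1/442377 = -56969/147459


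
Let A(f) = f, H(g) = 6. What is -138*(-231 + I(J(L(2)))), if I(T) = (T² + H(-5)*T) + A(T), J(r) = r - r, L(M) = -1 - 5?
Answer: 31878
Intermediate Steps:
L(M) = -6
J(r) = 0
I(T) = T² + 7*T (I(T) = (T² + 6*T) + T = T² + 7*T)
-138*(-231 + I(J(L(2)))) = -138*(-231 + 0*(7 + 0)) = -138*(-231 + 0*7) = -138*(-231 + 0) = -138*(-231) = 31878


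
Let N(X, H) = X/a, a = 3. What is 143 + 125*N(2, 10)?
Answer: 679/3 ≈ 226.33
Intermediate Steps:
N(X, H) = X/3
143 + 125*N(2, 10) = 143 + 125*((⅓)*2) = 143 + 125*(⅔) = 143 + 250/3 = 679/3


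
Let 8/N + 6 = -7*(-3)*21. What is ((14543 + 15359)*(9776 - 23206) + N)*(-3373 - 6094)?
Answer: 1653780565063964/435 ≈ 3.8018e+12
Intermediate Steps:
N = 8/435 (N = 8/(-6 - 7*(-3)*21) = 8/(-6 + 21*21) = 8/(-6 + 441) = 8/435 ≈ 0.018391)
((14543 + 15359)*(9776 - 23206) + N)*(-3373 - 6094) = ((14543 + 15359)*(9776 - 23206) + 8/435)*(-3373 - 6094) = (29902*(-13430) + 8/435)*(-9467) = (-401583860 + 8/435)*(-9467) = -174688979092/435*(-9467) = 1653780565063964/435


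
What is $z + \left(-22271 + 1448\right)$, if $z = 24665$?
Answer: $3842$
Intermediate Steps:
$z + \left(-22271 + 1448\right) = 24665 + \left(-22271 + 1448\right) = 24665 - 20823 = 3842$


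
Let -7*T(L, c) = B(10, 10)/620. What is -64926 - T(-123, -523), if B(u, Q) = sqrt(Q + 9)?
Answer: -64926 + sqrt(19)/4340 ≈ -64926.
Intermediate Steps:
B(u, Q) = sqrt(9 + Q)
T(L, c) = -sqrt(19)/4340 (T(L, c) = -sqrt(9 + 10)/(7*620) = -sqrt(19)/(7*620) = -sqrt(19)/4340)
-64926 - T(-123, -523) = -64926 - (-1)*sqrt(19)/4340 = -64926 + sqrt(19)/4340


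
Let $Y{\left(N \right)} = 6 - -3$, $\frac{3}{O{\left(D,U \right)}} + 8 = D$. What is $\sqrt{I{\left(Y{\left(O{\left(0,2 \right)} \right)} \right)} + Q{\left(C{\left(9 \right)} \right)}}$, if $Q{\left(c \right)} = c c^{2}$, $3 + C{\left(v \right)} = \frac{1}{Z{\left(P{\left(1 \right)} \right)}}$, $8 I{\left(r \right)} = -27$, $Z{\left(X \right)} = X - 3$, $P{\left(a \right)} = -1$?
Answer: $\frac{i \sqrt{2413}}{8} \approx 6.1403 i$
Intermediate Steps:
$O{\left(D,U \right)} = \frac{3}{-8 + D}$
$Y{\left(N \right)} = 9$ ($Y{\left(N \right)} = 6 + 3 = 9$)
$Z{\left(X \right)} = -3 + X$ ($Z{\left(X \right)} = X - 3 = -3 + X$)
$I{\left(r \right)} = - \frac{27}{8}$ ($I{\left(r \right)} = \frac{1}{8} \left(-27\right) = - \frac{27}{8}$)
$C{\left(v \right)} = - \frac{13}{4}$ ($C{\left(v \right)} = -3 + \frac{1}{-3 - 1} = -3 + \frac{1}{-4} = -3 - \frac{1}{4} = - \frac{13}{4}$)
$Q{\left(c \right)} = c^{3}$
$\sqrt{I{\left(Y{\left(O{\left(0,2 \right)} \right)} \right)} + Q{\left(C{\left(9 \right)} \right)}} = \sqrt{- \frac{27}{8} + \left(- \frac{13}{4}\right)^{3}} = \sqrt{- \frac{27}{8} - \frac{2197}{64}} = \sqrt{- \frac{2413}{64}} = \frac{i \sqrt{2413}}{8}$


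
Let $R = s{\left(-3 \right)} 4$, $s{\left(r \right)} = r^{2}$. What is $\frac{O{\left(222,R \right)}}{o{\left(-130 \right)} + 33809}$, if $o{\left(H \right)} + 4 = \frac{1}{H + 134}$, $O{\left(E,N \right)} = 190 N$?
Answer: $\frac{27360}{135221} \approx 0.20234$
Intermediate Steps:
$R = 36$ ($R = \left(-3\right)^{2} \cdot 4 = 9 \cdot 4 = 36$)
$o{\left(H \right)} = -4 + \frac{1}{134 + H}$ ($o{\left(H \right)} = -4 + \frac{1}{H + 134} = -4 + \frac{1}{134 + H}$)
$\frac{O{\left(222,R \right)}}{o{\left(-130 \right)} + 33809} = \frac{190 \cdot 36}{\frac{-535 - -520}{134 - 130} + 33809} = \frac{6840}{\frac{-535 + 520}{4} + 33809} = \frac{6840}{\frac{1}{4} \left(-15\right) + 33809} = \frac{6840}{- \frac{15}{4} + 33809} = \frac{6840}{\frac{135221}{4}} = 6840 \cdot \frac{4}{135221} = \frac{27360}{135221}$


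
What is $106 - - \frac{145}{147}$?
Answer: $\frac{15727}{147} \approx 106.99$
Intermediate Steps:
$106 - - \frac{145}{147} = 106 + \frac{145}{147} = \frac{15727}{147}$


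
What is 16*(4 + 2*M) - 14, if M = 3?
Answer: 146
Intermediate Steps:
16*(4 + 2*M) - 14 = 16*(4 + 2*3) - 14 = 16*(4 + 6) - 14 = 16*10 - 14 = 160 - 14 = 146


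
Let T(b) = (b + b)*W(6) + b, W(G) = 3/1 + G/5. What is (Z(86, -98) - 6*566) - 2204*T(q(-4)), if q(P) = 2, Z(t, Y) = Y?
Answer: -224646/5 ≈ -44929.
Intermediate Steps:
W(G) = 3 + G/5 (W(G) = 3*1 + G*(⅕) = 3 + G/5)
T(b) = 47*b/5 (T(b) = (b + b)*(3 + (⅕)*6) + b = (2*b)*(3 + 6/5) + b = (2*b)*(21/5) + b = 42*b/5 + b = 47*b/5)
(Z(86, -98) - 6*566) - 2204*T(q(-4)) = (-98 - 6*566) - 103588*2/5 = (-98 - 3396) - 2204*94/5 = -3494 - 207176/5 = -224646/5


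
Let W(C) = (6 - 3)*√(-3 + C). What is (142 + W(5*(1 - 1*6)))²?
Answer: 19912 + 1704*I*√7 ≈ 19912.0 + 4508.4*I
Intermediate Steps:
W(C) = 3*√(-3 + C)
(142 + W(5*(1 - 1*6)))² = (142 + 3*√(-3 + 5*(1 - 1*6)))² = (142 + 3*√(-3 + 5*(1 - 6)))² = (142 + 3*√(-3 + 5*(-5)))² = (142 + 3*√(-3 - 25))² = (142 + 3*√(-28))² = (142 + 3*(2*I*√7))² = (142 + 6*I*√7)²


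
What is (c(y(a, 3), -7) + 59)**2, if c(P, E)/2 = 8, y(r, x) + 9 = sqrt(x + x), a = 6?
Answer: 5625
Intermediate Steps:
y(r, x) = -9 + sqrt(2)*sqrt(x) (y(r, x) = -9 + sqrt(x + x) = -9 + sqrt(2*x) = -9 + sqrt(2)*sqrt(x))
c(P, E) = 16 (c(P, E) = 2*8 = 16)
(c(y(a, 3), -7) + 59)**2 = (16 + 59)**2 = 75**2 = 5625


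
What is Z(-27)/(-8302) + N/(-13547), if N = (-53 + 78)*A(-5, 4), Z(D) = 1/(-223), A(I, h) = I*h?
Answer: 925686547/25080184262 ≈ 0.036909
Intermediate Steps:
Z(D) = -1/223
N = -500 (N = (-53 + 78)*(-5*4) = 25*(-20) = -500)
Z(-27)/(-8302) + N/(-13547) = -1/223/(-8302) - 500/(-13547) = -1/223*(-1/8302) - 500*(-1/13547) = 1/1851346 + 500/13547 = 925686547/25080184262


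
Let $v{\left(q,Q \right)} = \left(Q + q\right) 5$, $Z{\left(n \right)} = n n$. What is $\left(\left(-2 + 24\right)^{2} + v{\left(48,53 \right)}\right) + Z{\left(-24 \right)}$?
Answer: $1565$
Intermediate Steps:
$Z{\left(n \right)} = n^{2}$
$v{\left(q,Q \right)} = 5 Q + 5 q$
$\left(\left(-2 + 24\right)^{2} + v{\left(48,53 \right)}\right) + Z{\left(-24 \right)} = \left(\left(-2 + 24\right)^{2} + \left(5 \cdot 53 + 5 \cdot 48\right)\right) + \left(-24\right)^{2} = \left(22^{2} + \left(265 + 240\right)\right) + 576 = \left(484 + 505\right) + 576 = 989 + 576 = 1565$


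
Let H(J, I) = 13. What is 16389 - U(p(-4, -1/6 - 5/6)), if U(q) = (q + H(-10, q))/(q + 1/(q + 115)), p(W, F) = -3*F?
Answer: 5816207/355 ≈ 16384.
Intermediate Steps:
U(q) = (13 + q)/(q + 1/(115 + q)) (U(q) = (q + 13)/(q + 1/(q + 115)) = (13 + q)/(q + 1/(115 + q)))
16389 - U(p(-4, -1/6 - 5/6)) = 16389 - (1495 + (-3*(-1/6 - 5/6))**2 + 128*(-3*(-1/6 - 5/6)))/(1 + (-3*(-1/6 - 5/6))**2 + 115*(-3*(-1/6 - 5/6))) = 16389 - (1495 + (-3*(-1))**2 + 128*(-3*(-1)))/(1 + (-3*(-1))**2 + 115*(-3*(-1))) = 16389 - (1495 + 3**2 + 128*3)/(1 + 3**2 + 115*3) = 16389 - (1495 + 9 + 384)/(1 + 9 + 345) = 16389 - 1888/355 = 5816207/355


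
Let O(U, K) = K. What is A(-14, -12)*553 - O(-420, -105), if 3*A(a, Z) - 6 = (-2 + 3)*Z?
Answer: -1001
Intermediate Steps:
A(a, Z) = 2 + Z/3 (A(a, Z) = 2 + ((-2 + 3)*Z)/3 = 2 + (1*Z)/3 = 2 + Z/3)
A(-14, -12)*553 - O(-420, -105) = (2 + (⅓)*(-12))*553 - 1*(-105) = (2 - 4)*553 + 105 = -2*553 + 105 = -1106 + 105 = -1001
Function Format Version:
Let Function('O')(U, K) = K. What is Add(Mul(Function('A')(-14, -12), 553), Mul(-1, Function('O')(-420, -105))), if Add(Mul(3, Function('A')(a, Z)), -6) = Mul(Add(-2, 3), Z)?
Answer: -1001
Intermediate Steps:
Function('A')(a, Z) = Add(2, Mul(Rational(1, 3), Z)) (Function('A')(a, Z) = Add(2, Mul(Rational(1, 3), Mul(Add(-2, 3), Z))) = Add(2, Mul(Rational(1, 3), Mul(1, Z))) = Add(2, Mul(Rational(1, 3), Z)))
Add(Mul(Function('A')(-14, -12), 553), Mul(-1, Function('O')(-420, -105))) = Add(Mul(Add(2, Mul(Rational(1, 3), -12)), 553), Mul(-1, -105)) = Add(Mul(Add(2, -4), 553), 105) = Add(Mul(-2, 553), 105) = Add(-1106, 105) = -1001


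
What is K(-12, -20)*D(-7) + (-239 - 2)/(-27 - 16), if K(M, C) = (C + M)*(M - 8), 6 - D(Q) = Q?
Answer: 358001/43 ≈ 8325.6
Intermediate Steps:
D(Q) = 6 - Q
K(M, C) = (-8 + M)*(C + M) (K(M, C) = (C + M)*(-8 + M) = (-8 + M)*(C + M))
K(-12, -20)*D(-7) + (-239 - 2)/(-27 - 16) = ((-12)² - 8*(-20) - 8*(-12) - 20*(-12))*(6 - 1*(-7)) + (-239 - 2)/(-27 - 16) = (144 + 160 + 96 + 240)*(6 + 7) - 241/(-43) = 640*13 - 241*(-1/43) = 8320 + 241/43 = 358001/43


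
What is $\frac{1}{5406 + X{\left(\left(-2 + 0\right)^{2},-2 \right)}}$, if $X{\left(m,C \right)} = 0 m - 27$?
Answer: $\frac{1}{5379} \approx 0.00018591$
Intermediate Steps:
$X{\left(m,C \right)} = -27$ ($X{\left(m,C \right)} = 0 - 27 = -27$)
$\frac{1}{5406 + X{\left(\left(-2 + 0\right)^{2},-2 \right)}} = \frac{1}{5406 - 27} = \frac{1}{5379}$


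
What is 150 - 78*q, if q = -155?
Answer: 12240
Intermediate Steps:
150 - 78*q = 150 - 78*(-155) = 150 + 12090 = 12240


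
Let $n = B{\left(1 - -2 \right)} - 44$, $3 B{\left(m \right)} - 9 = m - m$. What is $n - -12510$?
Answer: $12469$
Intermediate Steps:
$B{\left(m \right)} = 3$ ($B{\left(m \right)} = 3 + \frac{m - m}{3} = 3 + \frac{1}{3} \cdot 0 = 3 + 0 = 3$)
$n = -41$ ($n = 3 - 44 = -41$)
$n - -12510 = -41 - -12510 = -41 + 12510 = 12469$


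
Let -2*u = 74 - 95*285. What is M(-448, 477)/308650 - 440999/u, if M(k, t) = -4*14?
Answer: -10470392106/320533025 ≈ -32.666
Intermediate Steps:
u = 27001/2 (u = -(74 - 95*285)/2 = -(74 - 27075)/2 = -½*(-27001) = 27001/2 ≈ 13501.)
M(k, t) = -56
M(-448, 477)/308650 - 440999/u = -56/308650 - 440999/27001/2 = -56*1/308650 - 440999*2/27001 = -28/154325 - 67846/2077 = -10470392106/320533025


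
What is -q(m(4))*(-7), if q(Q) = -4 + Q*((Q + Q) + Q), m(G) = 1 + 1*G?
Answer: 497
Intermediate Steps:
m(G) = 1 + G
q(Q) = -4 + 3*Q² (q(Q) = -4 + Q*(2*Q + Q) = -4 + Q*(3*Q) = -4 + 3*Q²)
-q(m(4))*(-7) = -(-4 + 3*(1 + 4)²)*(-7) = -(-4 + 3*5²)*(-7) = -(-4 + 3*25)*(-7) = -(-4 + 75)*(-7) = -1*71*(-7) = -71*(-7) = 497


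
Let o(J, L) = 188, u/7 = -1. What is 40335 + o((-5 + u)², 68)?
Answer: 40523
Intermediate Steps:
u = -7 (u = 7*(-1) = -7)
40335 + o((-5 + u)², 68) = 40335 + 188 = 40523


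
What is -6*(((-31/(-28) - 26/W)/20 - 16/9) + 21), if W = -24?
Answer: -12179/105 ≈ -115.99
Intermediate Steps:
-6*(((-31/(-28) - 26/W)/20 - 16/9) + 21) = -6*(((-31/(-28) - 26/(-24))/20 - 16/9) + 21) = -6*(((-31*(-1/28) - 26*(-1/24))*(1/20) - 16*⅑) + 21) = -6*(((31/28 + 13/12)*(1/20) - 16/9) + 21) = -6*(((46/21)*(1/20) - 16/9) + 21) = -6*((23/210 - 16/9) + 21) = -6*(-1051/630 + 21) = -6*12179/630 = -12179/105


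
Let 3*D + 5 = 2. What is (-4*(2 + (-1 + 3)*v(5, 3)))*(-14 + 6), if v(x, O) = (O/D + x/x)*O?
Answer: -320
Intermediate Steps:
D = -1 (D = -5/3 + (⅓)*2 = -5/3 + ⅔ = -1)
v(x, O) = O*(1 - O) (v(x, O) = (O/(-1) + x/x)*O = (O*(-1) + 1)*O = (-O + 1)*O = (1 - O)*O = O*(1 - O))
(-4*(2 + (-1 + 3)*v(5, 3)))*(-14 + 6) = (-4*(2 + (-1 + 3)*(3*(1 - 1*3))))*(-14 + 6) = -4*(2 + 2*(3*(1 - 3)))*(-8) = -4*(2 + 2*(3*(-2)))*(-8) = -4*(2 + 2*(-6))*(-8) = -4*(2 - 12)*(-8) = -4*(-10)*(-8) = 40*(-8) = -320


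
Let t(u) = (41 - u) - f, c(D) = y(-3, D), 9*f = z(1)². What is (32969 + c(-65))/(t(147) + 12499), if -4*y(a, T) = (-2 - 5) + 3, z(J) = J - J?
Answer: 10990/4131 ≈ 2.6604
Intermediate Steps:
z(J) = 0
f = 0 (f = (⅑)*0² = (⅑)*0 = 0)
y(a, T) = 1 (y(a, T) = -((-2 - 5) + 3)/4 = -(-7 + 3)/4 = -¼*(-4) = 1)
c(D) = 1
t(u) = 41 - u (t(u) = (41 - u) - 1*0 = (41 - u) + 0 = 41 - u)
(32969 + c(-65))/(t(147) + 12499) = (32969 + 1)/((41 - 1*147) + 12499) = 32970/((41 - 147) + 12499) = 32970/(-106 + 12499) = 32970/12393 = 32970*(1/12393) = 10990/4131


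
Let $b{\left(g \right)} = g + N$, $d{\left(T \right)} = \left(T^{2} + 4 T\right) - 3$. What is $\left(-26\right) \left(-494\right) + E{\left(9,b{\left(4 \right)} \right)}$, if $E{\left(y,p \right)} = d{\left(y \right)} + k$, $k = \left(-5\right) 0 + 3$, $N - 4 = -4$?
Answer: $12961$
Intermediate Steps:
$N = 0$ ($N = 4 - 4 = 0$)
$d{\left(T \right)} = -3 + T^{2} + 4 T$
$k = 3$ ($k = 0 + 3 = 3$)
$b{\left(g \right)} = g$ ($b{\left(g \right)} = g + 0 = g$)
$E{\left(y,p \right)} = y^{2} + 4 y$ ($E{\left(y,p \right)} = \left(-3 + y^{2} + 4 y\right) + 3 = y^{2} + 4 y$)
$\left(-26\right) \left(-494\right) + E{\left(9,b{\left(4 \right)} \right)} = \left(-26\right) \left(-494\right) + 9 \left(4 + 9\right) = 12844 + 9 \cdot 13 = 12844 + 117 = 12961$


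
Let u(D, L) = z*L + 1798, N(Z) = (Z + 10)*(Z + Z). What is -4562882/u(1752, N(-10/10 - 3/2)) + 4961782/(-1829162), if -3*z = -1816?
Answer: 2060634799380/9558286031 ≈ 215.59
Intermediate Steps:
z = 1816/3 (z = -1/3*(-1816) = 1816/3 ≈ 605.33)
N(Z) = 2*Z*(10 + Z) (N(Z) = (10 + Z)*(2*Z) = 2*Z*(10 + Z))
u(D, L) = 1798 + 1816*L/3 (u(D, L) = 1816*L/3 + 1798 = 1798 + 1816*L/3)
-4562882/u(1752, N(-10/10 - 3/2)) + 4961782/(-1829162) = -4562882/(1798 + 1816*(2*(-10/10 - 3/2)*(10 + (-10/10 - 3/2)))/3) + 4961782/(-1829162) = -4562882/(1798 + 1816*(2*(-10*1/10 - 3*1/2)*(10 + (-10*1/10 - 3*1/2)))/3) + 4961782*(-1/1829162) = -4562882/(1798 + 1816*(2*(-1 - 3/2)*(10 + (-1 - 3/2)))/3) - 2480891/914581 = -4562882/(1798 + 1816*(2*(-5/2)*(10 - 5/2))/3) - 2480891/914581 = -4562882/(1798 + 1816*(2*(-5/2)*(15/2))/3) - 2480891/914581 = -4562882/(1798 + (1816/3)*(-75/2)) - 2480891/914581 = -4562882/(1798 - 22700) - 2480891/914581 = -4562882/(-20902) - 2480891/914581 = -4562882*(-1/20902) - 2480891/914581 = 2281441/10451 - 2480891/914581 = 2060634799380/9558286031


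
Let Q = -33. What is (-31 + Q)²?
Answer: 4096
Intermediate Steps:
(-31 + Q)² = (-31 - 33)² = (-64)² = 4096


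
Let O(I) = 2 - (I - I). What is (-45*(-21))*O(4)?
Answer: 1890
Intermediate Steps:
O(I) = 2 (O(I) = 2 - 1*0 = 2 + 0 = 2)
(-45*(-21))*O(4) = -45*(-21)*2 = 945*2 = 1890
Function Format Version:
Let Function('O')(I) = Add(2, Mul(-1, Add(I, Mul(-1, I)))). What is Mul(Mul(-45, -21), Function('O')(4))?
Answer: 1890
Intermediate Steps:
Function('O')(I) = 2 (Function('O')(I) = Add(2, Mul(-1, 0)) = Add(2, 0) = 2)
Mul(Mul(-45, -21), Function('O')(4)) = Mul(Mul(-45, -21), 2) = Mul(945, 2) = 1890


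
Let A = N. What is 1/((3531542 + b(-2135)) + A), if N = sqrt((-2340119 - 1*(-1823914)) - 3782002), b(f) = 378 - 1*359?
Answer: 3531561/12471927394928 - I*sqrt(4298207)/12471927394928 ≈ 2.8316e-7 - 1.6623e-10*I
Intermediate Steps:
b(f) = 19 (b(f) = 378 - 359 = 19)
N = I*sqrt(4298207) (N = sqrt((-2340119 + 1823914) - 3782002) = sqrt(-516205 - 3782002) = sqrt(-4298207) = I*sqrt(4298207) ≈ 2073.2*I)
A = I*sqrt(4298207) ≈ 2073.2*I
1/((3531542 + b(-2135)) + A) = 1/((3531542 + 19) + I*sqrt(4298207)) = 1/(3531561 + I*sqrt(4298207))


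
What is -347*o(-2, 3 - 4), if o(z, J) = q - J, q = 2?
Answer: -1041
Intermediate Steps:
o(z, J) = 2 - J
-347*o(-2, 3 - 4) = -347*(2 - (3 - 4)) = -347*(2 - 1*(-1)) = -347*(2 + 1) = -347*3 = -1041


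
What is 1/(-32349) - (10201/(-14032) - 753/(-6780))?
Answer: 157954082813/256465459920 ≈ 0.61589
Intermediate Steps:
1/(-32349) - (10201/(-14032) - 753/(-6780)) = -1/32349 - (10201*(-1/14032) - 753*(-1/6780)) = -1/32349 - (-10201/14032 + 251/2260) = -1/32349 - 1*(-4883057/7928080) = -1/32349 + 4883057/7928080 = 157954082813/256465459920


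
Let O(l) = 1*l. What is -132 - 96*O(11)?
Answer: -1188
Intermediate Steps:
O(l) = l
-132 - 96*O(11) = -132 - 96*11 = -132 - 1056 = -1188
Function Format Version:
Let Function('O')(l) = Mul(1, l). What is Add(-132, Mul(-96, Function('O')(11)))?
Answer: -1188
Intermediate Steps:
Function('O')(l) = l
Add(-132, Mul(-96, Function('O')(11))) = Add(-132, Mul(-96, 11)) = Add(-132, -1056) = -1188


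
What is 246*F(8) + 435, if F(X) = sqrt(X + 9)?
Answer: 435 + 246*sqrt(17) ≈ 1449.3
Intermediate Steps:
F(X) = sqrt(9 + X)
246*F(8) + 435 = 246*sqrt(9 + 8) + 435 = 246*sqrt(17) + 435 = 435 + 246*sqrt(17)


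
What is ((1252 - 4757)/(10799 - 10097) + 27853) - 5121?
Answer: 15954359/702 ≈ 22727.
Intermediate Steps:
((1252 - 4757)/(10799 - 10097) + 27853) - 5121 = (-3505/702 + 27853) - 5121 = 19549301/702 - 5121 = 15954359/702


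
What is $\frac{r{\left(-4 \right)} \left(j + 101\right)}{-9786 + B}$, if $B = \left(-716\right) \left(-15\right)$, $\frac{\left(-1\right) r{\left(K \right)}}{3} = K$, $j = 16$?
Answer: $\frac{78}{53} \approx 1.4717$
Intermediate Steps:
$r{\left(K \right)} = - 3 K$
$B = 10740$
$\frac{r{\left(-4 \right)} \left(j + 101\right)}{-9786 + B} = \frac{\left(-3\right) \left(-4\right) \left(16 + 101\right)}{-9786 + 10740} = \frac{12 \cdot 117}{954} = 1404 \cdot \frac{1}{954} = \frac{78}{53}$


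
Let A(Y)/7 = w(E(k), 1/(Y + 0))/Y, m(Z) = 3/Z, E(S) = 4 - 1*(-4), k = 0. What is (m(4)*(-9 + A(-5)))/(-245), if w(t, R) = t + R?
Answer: 747/12250 ≈ 0.060980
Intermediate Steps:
E(S) = 8 (E(S) = 4 + 4 = 8)
w(t, R) = R + t
A(Y) = 7*(8 + 1/Y)/Y (A(Y) = 7*((1/(Y + 0) + 8)/Y) = 7*((1/Y + 8)/Y) = 7*((8 + 1/Y)/Y) = 7*(8 + 1/Y)/Y)
(m(4)*(-9 + A(-5)))/(-245) = ((3/4)*(-9 + 7*(1 + 8*(-5))/(-5)²))/(-245) = ((3*(¼))*(-9 + 7*(1/25)*(1 - 40)))*(-1/245) = (3*(-9 + 7*(1/25)*(-39))/4)*(-1/245) = (3*(-9 - 273/25)/4)*(-1/245) = ((¾)*(-498/25))*(-1/245) = -747/50*(-1/245) = 747/12250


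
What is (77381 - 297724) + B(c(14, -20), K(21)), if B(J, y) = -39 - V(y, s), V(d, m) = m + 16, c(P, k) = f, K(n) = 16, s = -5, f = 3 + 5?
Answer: -220393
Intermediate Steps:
f = 8
c(P, k) = 8
V(d, m) = 16 + m
B(J, y) = -50 (B(J, y) = -39 - (16 - 5) = -39 - 1*11 = -39 - 11 = -50)
(77381 - 297724) + B(c(14, -20), K(21)) = (77381 - 297724) - 50 = -220343 - 50 = -220393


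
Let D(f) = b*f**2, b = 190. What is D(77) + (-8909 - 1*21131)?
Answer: 1096470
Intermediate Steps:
D(f) = 190*f**2
D(77) + (-8909 - 1*21131) = 190*77**2 + (-8909 - 1*21131) = 190*5929 + (-8909 - 21131) = 1126510 - 30040 = 1096470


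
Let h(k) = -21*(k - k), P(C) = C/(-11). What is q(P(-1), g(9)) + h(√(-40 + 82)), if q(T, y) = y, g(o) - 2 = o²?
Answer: 83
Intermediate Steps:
g(o) = 2 + o²
P(C) = -C/11 (P(C) = C*(-1/11) = -C/11)
h(k) = 0 (h(k) = -21*0 = 0)
q(P(-1), g(9)) + h(√(-40 + 82)) = (2 + 9²) + 0 = (2 + 81) + 0 = 83 + 0 = 83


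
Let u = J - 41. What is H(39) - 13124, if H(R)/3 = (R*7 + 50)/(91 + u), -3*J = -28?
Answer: -2333165/178 ≈ -13108.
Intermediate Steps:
J = 28/3 (J = -⅓*(-28) = 28/3 ≈ 9.3333)
u = -95/3 (u = 28/3 - 41 = -95/3 ≈ -31.667)
H(R) = 225/89 + 63*R/178 (H(R) = 3*((R*7 + 50)/(91 - 95/3)) = 3*((7*R + 50)/(178/3)) = 3*((50 + 7*R)*(3/178)) = 3*(75/89 + 21*R/178) = 225/89 + 63*R/178)
H(39) - 13124 = (225/89 + (63/178)*39) - 13124 = (225/89 + 2457/178) - 13124 = 2907/178 - 13124 = -2333165/178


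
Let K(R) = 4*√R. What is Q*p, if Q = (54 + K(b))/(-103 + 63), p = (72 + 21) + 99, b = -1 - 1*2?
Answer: -1296/5 - 96*I*√3/5 ≈ -259.2 - 33.255*I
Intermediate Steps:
b = -3 (b = -1 - 2 = -3)
p = 192 (p = 93 + 99 = 192)
Q = -27/20 - I*√3/10 (Q = (54 + 4*√(-3))/(-103 + 63) = (54 + 4*(I*√3))/(-40) = (54 + 4*I*√3)*(-1/40) = -27/20 - I*√3/10 ≈ -1.35 - 0.17321*I)
Q*p = (-27/20 - I*√3/10)*192 = -1296/5 - 96*I*√3/5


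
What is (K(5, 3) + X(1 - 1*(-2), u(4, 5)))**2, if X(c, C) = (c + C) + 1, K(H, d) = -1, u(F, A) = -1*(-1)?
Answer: 16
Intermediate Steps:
u(F, A) = 1
X(c, C) = 1 + C + c (X(c, C) = (C + c) + 1 = 1 + C + c)
(K(5, 3) + X(1 - 1*(-2), u(4, 5)))**2 = (-1 + (1 + 1 + (1 - 1*(-2))))**2 = (-1 + (1 + 1 + (1 + 2)))**2 = (-1 + (1 + 1 + 3))**2 = (-1 + 5)**2 = 4**2 = 16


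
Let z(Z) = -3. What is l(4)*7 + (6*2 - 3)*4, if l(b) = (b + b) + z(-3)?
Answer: 71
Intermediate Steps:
l(b) = -3 + 2*b (l(b) = (b + b) - 3 = 2*b - 3 = -3 + 2*b)
l(4)*7 + (6*2 - 3)*4 = (-3 + 2*4)*7 + (6*2 - 3)*4 = (-3 + 8)*7 + (12 - 3)*4 = 5*7 + 9*4 = 35 + 36 = 71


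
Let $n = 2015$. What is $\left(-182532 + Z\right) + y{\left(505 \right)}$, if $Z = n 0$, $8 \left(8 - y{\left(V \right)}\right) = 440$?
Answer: $-182579$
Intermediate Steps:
$y{\left(V \right)} = -47$ ($y{\left(V \right)} = 8 - 55 = -47$)
$Z = 0$ ($Z = 2015 \cdot 0 = 0$)
$\left(-182532 + Z\right) + y{\left(505 \right)} = \left(-182532 + 0\right) - 47 = -182532 - 47 = -182579$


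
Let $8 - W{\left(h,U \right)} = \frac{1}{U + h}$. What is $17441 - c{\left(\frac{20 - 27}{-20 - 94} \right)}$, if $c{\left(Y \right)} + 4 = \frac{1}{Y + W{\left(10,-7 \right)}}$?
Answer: $\frac{15368931}{881} \approx 17445.0$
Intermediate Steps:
$W{\left(h,U \right)} = 8 - \frac{1}{U + h}$
$c{\left(Y \right)} = -4 + \frac{1}{\frac{23}{3} + Y}$ ($c{\left(Y \right)} = -4 + \frac{1}{Y + \frac{-1 + 8 \left(-7\right) + 8 \cdot 10}{-7 + 10}} = -4 + \frac{1}{Y + \frac{-1 - 56 + 80}{3}} = -4 + \frac{1}{Y + \frac{1}{3} \cdot 23} = -4 + \frac{1}{Y + \frac{23}{3}} = -4 + \frac{1}{\frac{23}{3} + Y}$)
$17441 - c{\left(\frac{20 - 27}{-20 - 94} \right)} = 17441 - \frac{-89 - 12 \frac{20 - 27}{-20 - 94}}{23 + 3 \frac{20 - 27}{-20 - 94}} = 17441 - \frac{-89 - 12 \left(- \frac{7}{-114}\right)}{23 + 3 \left(- \frac{7}{-114}\right)} = 17441 - \frac{-89 - 12 \left(\left(-7\right) \left(- \frac{1}{114}\right)\right)}{23 + 3 \left(\left(-7\right) \left(- \frac{1}{114}\right)\right)} = 17441 - \frac{-89 - \frac{14}{19}}{23 + 3 \cdot \frac{7}{114}} = 17441 - \frac{-89 - \frac{14}{19}}{23 + \frac{7}{38}} = 17441 - \frac{1}{\frac{881}{38}} \left(- \frac{1705}{19}\right) = 17441 - \frac{38}{881} \left(- \frac{1705}{19}\right) = 17441 - - \frac{3410}{881} = 17441 + \frac{3410}{881} = \frac{15368931}{881}$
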